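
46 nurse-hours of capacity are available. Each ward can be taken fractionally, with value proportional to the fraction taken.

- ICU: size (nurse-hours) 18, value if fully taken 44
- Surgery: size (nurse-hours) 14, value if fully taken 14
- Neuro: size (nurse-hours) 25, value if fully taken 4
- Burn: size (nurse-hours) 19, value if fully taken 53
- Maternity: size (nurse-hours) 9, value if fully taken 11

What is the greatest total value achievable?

108

Rank by value-to-size ratio: Burn 53/19≈2.79, ICU 44/18≈2.44, Maternity 11/9≈1.22, Surgery 14/14≈1, Neuro 4/25≈0.16.
All 19 nurse-hours of Burn fit (value 53) ; 27 remain.
All 18 nurse-hours of ICU fit (value 44) ; 9 remain.
All 9 nurse-hours of Maternity fit (value 11) ; 0 remain.
Total value = 108.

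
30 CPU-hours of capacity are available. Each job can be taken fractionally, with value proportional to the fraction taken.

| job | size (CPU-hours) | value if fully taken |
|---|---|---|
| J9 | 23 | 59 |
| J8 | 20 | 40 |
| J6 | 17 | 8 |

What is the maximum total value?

Sort by value density: J9 59/23≈2.57, J8 40/20≈2, J6 8/17≈0.471.
All 23 CPU-hours of J9 fit (value 59) — 7 remain.
7 CPU-hours left: a 7/20 share of J8 gives 40×7/20 = 14.
Total value = 73.

73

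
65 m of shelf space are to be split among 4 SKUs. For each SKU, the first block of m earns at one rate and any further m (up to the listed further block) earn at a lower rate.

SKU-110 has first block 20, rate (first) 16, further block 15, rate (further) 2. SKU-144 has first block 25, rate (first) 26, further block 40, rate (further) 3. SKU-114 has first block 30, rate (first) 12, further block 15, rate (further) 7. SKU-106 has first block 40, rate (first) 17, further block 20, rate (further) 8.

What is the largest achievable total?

1330

Treat each block as its own option and order by rate: SKU-144/tier1 26 > SKU-106/tier1 17 > SKU-110/tier1 16 > SKU-114/tier1 12 > SKU-106/tier2 8 > SKU-114/tier2 7 > SKU-144/tier2 3 > SKU-110/tier2 2.
SKU-144/tier1 (26): +25 → 40 left.
SKU-106/tier1 (17): +40 → 0 left.
Total = 26×25 + 17×40 = 1330.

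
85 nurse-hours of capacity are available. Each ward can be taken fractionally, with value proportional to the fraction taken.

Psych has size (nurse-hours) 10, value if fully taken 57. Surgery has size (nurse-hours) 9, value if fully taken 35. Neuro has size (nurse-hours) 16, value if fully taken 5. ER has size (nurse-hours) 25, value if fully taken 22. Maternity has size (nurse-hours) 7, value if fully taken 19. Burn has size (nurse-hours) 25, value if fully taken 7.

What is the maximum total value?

143.04

Rank by value-to-size ratio: Psych 57/10≈5.7, Surgery 35/9≈3.89, Maternity 19/7≈2.71, ER 22/25≈0.88, Neuro 5/16≈0.312, Burn 7/25≈0.28.
All 10 nurse-hours of Psych fit (value 57) → 75 remain.
Surgery: take in full, 9 nurse-hours for value 35 → 66 left.
Take all of Maternity (7 nurse-hours, value 19) → 59 nurse-hours left.
Take all of ER (25 nurse-hours, value 22) → 34 nurse-hours left.
Neuro: take in full, 16 nurse-hours for value 5 → 18 left.
Fill the last 18 nurse-hours with part of Burn: 18/25 of it earns 5.04.
Total value = 143.04.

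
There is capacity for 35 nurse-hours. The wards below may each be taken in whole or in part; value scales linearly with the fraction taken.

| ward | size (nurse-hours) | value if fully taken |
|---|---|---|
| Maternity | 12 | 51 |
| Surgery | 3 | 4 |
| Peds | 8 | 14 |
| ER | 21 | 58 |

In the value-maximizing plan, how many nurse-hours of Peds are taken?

Best value per unit of size first: Maternity 51/12≈4.25, ER 58/21≈2.76, Peds 14/8≈1.75, Surgery 4/3≈1.33.
Take all of Maternity (12 nurse-hours, value 51) → 23 nurse-hours left.
All 21 nurse-hours of ER fit (value 58) → 2 remain.
2 nurse-hours left: a 2/8 share of Peds gives 14×2/8 = 3.5.

2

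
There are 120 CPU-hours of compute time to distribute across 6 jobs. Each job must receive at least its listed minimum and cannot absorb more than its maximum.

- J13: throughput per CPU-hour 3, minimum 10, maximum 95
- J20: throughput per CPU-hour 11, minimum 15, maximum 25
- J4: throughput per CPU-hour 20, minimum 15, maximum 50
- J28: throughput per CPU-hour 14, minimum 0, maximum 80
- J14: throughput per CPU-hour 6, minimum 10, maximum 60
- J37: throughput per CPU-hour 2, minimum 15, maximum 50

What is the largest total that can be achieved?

Meeting every minimum uses 10+15+15+0+10+15 = 65 CPU-hours, leaving 55.
Order the jobs by throughput per CPU-hour: J4 20 > J28 14 > J20 11 > J14 6 > J13 3 > J37 2.
J4 takes 35 more to reach its cap of 50 ; 20 left.
J28 has room for 80 more but only 20 remain, so it gets 20.
Total = 3×10 + 11×15 + 20×50 + 14×20 + 6×10 + 2×15 = 1565.

1565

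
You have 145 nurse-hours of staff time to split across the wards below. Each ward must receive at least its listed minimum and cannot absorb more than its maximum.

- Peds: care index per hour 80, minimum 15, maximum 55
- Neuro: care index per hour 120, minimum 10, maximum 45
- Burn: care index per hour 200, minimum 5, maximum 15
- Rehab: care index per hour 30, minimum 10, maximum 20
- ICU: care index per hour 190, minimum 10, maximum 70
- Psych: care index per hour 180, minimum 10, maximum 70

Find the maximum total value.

Meeting every minimum uses 15+10+5+10+10+10 = 60 nurse-hours, leaving 85.
Highest care index per hour first: Burn 200 > ICU 190 > Psych 180 > Neuro 120 > Peds 80 > Rehab 30.
Burn takes 10 more to reach its cap of 15 ; 75 left.
ICU takes 60 more to reach its cap of 70 ; 15 left.
Only 15 left; Psych takes them to reach 25.
Total = 80×15 + 120×10 + 200×15 + 30×10 + 190×70 + 180×25 = 23500.

23500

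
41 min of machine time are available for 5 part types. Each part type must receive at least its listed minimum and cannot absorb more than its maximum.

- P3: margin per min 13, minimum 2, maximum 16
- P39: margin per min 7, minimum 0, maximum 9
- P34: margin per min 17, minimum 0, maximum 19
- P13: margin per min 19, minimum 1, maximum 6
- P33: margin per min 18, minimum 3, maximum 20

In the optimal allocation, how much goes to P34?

13

Meeting every minimum uses 2+0+0+1+3 = 6 min, leaving 35.
Rank by margin per min: P13 19 > P33 18 > P34 17 > P3 13 > P39 7.
Give P13 5 more to hit its cap of 6 → 30 left.
P33 takes 17 more to reach its cap of 20 → 13 left.
P34 has room for 19 more but only 13 remain, so it gets 13.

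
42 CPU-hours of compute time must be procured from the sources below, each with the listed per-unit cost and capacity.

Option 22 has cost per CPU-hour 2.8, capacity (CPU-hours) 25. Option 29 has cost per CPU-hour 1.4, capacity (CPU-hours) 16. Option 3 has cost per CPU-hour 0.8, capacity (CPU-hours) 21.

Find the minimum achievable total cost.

53.2

Fill from the cheapest source first.
Option 3 at 0.8: take all 21 CPU-hours — 21 still needed.
Take 16 from Option 29 at 1.4 — need 5 more.
Option 22 (2.8): take the remaining 5 — done.
Cost = 21×0.8 + 16×1.4 + 5×2.8 = 53.2.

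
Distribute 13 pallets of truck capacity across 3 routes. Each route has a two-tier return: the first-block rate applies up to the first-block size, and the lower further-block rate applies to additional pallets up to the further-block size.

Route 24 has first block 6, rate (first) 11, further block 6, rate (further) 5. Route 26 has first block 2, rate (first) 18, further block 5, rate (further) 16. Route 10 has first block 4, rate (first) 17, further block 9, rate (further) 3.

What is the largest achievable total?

206

Treat each block as its own option and order by rate: Route 26/tier1 18 > Route 10/tier1 17 > Route 26/tier2 16 > Route 24/tier1 11 > Route 24/tier2 5 > Route 10/tier2 3.
Route 26/tier1 (18): +2 — 11 left.
Route 10/tier1 (17): +4 — 7 left.
Fill Route 26 tier2 block (5 at 16) — 2 left.
2 remain; put them into Route 24 tier1 at 11.
Total = 18×2 + 17×4 + 16×5 + 11×2 = 206.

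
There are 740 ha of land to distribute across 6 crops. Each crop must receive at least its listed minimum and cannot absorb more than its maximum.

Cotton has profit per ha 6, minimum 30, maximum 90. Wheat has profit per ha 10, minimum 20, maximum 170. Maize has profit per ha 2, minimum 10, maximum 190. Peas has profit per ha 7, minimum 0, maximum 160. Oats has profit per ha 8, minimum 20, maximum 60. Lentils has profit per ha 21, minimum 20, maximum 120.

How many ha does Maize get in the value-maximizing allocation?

140

Meeting every minimum uses 30+20+10+0+20+20 = 100 ha, leaving 640.
Rank by profit per ha: Lentils 21 > Wheat 10 > Oats 8 > Peas 7 > Cotton 6 > Maize 2.
Lentils takes 100 more to reach its cap of 120 — 540 left.
Wheat takes 150 more to reach its cap of 170 — 390 left.
Oats: +40 to 60 (cap) — 350 left.
Peas: +160 to 160 (cap) — 190 left.
Give Cotton 60 more to hit its cap of 90 — 130 left.
Only 130 left; Maize takes them to reach 140.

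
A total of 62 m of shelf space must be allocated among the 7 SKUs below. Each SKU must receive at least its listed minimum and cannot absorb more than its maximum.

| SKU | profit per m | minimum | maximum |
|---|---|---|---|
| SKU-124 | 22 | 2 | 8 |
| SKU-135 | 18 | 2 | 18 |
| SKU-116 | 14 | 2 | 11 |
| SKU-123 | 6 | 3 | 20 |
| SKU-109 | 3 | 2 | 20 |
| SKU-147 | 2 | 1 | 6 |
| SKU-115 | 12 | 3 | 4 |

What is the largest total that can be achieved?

Meeting every minimum uses 2+2+2+3+2+1+3 = 15 m, leaving 47.
Order the SKUs by profit per m: SKU-124 22 > SKU-135 18 > SKU-116 14 > SKU-115 12 > SKU-123 6 > SKU-109 3 > SKU-147 2.
SKU-124: +6 to 8 (cap) → 41 left.
SKU-135 takes 16 more to reach its cap of 18 → 25 left.
SKU-116: +9 to 11 (cap) → 16 left.
SKU-115: +1 to 4 (cap) → 15 left.
SKU-123 has room for 17 more but only 15 remain, so it gets 18.
Total = 22×8 + 18×18 + 14×11 + 6×18 + 3×2 + 2×1 + 12×4 = 818.

818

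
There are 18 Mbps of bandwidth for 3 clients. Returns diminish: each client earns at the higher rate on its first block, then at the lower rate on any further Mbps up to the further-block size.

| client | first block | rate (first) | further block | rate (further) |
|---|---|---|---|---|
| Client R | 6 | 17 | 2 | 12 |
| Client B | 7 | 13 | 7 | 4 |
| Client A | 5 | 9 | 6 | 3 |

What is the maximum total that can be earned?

244

Order all 6 blocks by rate: Client R/tier1 17 > Client B/tier1 13 > Client R/tier2 12 > Client A/tier1 9 > Client B/tier2 4 > Client A/tier2 3.
Client R/tier1 (17): +6 — 12 left.
Client B/tier1 (13): +7 — 5 left.
Client R/tier2 (12): +2 — 3 left.
3 remain; put them into Client A tier1 at 9.
Total = 17×6 + 13×7 + 12×2 + 9×3 = 244.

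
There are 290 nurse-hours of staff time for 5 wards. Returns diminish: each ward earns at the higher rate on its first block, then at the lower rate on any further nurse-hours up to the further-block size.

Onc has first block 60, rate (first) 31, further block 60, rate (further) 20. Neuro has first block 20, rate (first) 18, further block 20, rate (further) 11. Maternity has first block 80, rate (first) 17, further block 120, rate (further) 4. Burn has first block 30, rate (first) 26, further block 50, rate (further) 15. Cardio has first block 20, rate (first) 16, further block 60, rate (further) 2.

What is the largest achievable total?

Order all 10 blocks by rate: Onc/T1 31 > Burn/T1 26 > Onc/T2 20 > Neuro/T1 18 > Maternity/T1 17 > Cardio/T1 16 > Burn/T2 15 > Neuro/T2 11 > Maternity/T2 4 > Cardio/T2 2.
Onc T1 at 31: fill all 60 — 230 left.
Fill Burn T1 block (30 at 26) — 200 left.
Onc T2 at 20: fill all 60 — 140 left.
Neuro/T1 (18): +20 — 120 left.
Maternity T1 at 17: fill all 80 — 40 left.
Fill Cardio T1 block (20 at 16) — 20 left.
Burn T2 at 15: only 20 left, fill 20.
Total = 31×60 + 26×30 + 20×60 + 18×20 + 17×80 + 16×20 + 15×20 = 6180.

6180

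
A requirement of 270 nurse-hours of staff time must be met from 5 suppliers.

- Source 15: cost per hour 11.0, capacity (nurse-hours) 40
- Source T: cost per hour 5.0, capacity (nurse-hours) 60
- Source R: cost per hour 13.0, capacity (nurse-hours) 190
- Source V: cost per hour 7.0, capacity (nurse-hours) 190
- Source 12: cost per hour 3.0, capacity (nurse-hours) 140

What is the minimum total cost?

1210

Use suppliers in increasing cost order.
Take 140 from Source 12 at 3.0 → need 130 more.
Take 60 from Source T at 5.0 → need 70 more.
Source V (7.0): take the remaining 70 → done.
Source 15, Source R: unused.
Cost = 140×3.0 + 60×5.0 + 70×7.0 = 1210.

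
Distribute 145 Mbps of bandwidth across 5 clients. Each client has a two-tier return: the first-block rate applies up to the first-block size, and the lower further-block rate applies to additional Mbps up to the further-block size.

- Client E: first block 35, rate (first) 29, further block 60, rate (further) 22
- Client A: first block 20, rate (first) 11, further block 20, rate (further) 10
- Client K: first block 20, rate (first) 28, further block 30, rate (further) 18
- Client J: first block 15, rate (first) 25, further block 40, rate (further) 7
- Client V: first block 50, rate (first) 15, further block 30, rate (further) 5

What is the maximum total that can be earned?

Order all 10 blocks by rate: Client E/first 29 > Client K/first 28 > Client J/first 25 > Client E/second 22 > Client K/second 18 > Client V/first 15 > Client A/first 11 > Client A/second 10 > Client J/second 7 > Client V/second 5.
Fill Client E first block (35 at 29) — 110 left.
Client K/first (28): +20 — 90 left.
Client J first at 25: fill all 15 — 75 left.
Client E/second (22): +60 — 15 left.
Client K/second: +15 of 30 at 18; pool empty.
Total = 29×35 + 28×20 + 25×15 + 22×60 + 18×15 = 3540.

3540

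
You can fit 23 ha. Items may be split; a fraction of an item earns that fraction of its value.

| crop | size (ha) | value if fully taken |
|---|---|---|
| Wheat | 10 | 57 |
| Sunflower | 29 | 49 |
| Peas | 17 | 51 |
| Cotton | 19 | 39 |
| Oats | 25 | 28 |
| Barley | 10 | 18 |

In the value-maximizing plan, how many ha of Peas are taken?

Sort by value density: Wheat 57/10≈5.7, Peas 51/17≈3, Cotton 39/19≈2.05, Barley 18/10≈1.8, Sunflower 49/29≈1.69, Oats 28/25≈1.12.
Take all of Wheat (10 ha, value 57) — 13 ha left.
Only 13 ha remain; take 13/17 of Peas for value 51×13/17 = 39.

13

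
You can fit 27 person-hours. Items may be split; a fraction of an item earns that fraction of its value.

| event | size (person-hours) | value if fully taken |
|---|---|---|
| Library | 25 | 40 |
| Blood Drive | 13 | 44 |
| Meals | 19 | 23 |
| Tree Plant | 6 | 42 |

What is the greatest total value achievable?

Sort by value density: Tree Plant 42/6≈7, Blood Drive 44/13≈3.38, Library 40/25≈1.6, Meals 23/19≈1.21.
Tree Plant: take in full, 6 person-hours for value 42 ; 21 left.
Blood Drive: take in full, 13 person-hours for value 44 ; 8 left.
Fill the last 8 person-hours with part of Library: 8/25 of it earns 12.8.
Total value = 98.8.

98.8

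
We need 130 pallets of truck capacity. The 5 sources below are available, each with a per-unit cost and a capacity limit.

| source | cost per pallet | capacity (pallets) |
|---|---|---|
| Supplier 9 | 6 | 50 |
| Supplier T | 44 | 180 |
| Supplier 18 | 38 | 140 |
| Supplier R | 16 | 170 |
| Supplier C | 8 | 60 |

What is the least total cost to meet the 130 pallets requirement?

1100

Use sources in increasing cost order.
Supplier 9 at 6: take all 50 pallets → 80 still needed.
Take 60 from Supplier C at 8 → need 20 more.
Take 20 from Supplier R at 16 to finish.
Supplier 18, Supplier T: unused.
Cost = 50×6 + 60×8 + 20×16 = 1100.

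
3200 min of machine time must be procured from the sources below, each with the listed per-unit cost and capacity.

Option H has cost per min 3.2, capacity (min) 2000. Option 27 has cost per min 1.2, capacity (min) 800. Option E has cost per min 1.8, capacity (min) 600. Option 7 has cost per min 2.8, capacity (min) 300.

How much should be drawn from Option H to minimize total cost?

1500

Cheapest first:
Option 27 (1.2): use full 800 ; 2400 min to go.
Take 600 from Option E at 1.8 ; need 1800 more.
Take 300 from Option 7 at 2.8 ; need 1500 more.
Take 1500 from Option H at 3.2 to finish.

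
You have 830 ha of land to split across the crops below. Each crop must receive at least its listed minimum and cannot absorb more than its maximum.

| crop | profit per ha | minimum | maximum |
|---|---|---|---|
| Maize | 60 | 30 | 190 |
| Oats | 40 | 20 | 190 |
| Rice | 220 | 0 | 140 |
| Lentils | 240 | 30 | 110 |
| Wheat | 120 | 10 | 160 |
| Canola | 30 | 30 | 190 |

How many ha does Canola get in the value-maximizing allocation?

Meeting every minimum uses 30+20+0+30+10+30 = 120 ha, leaving 710.
Order the crops by profit per ha: Lentils 240 > Rice 220 > Wheat 120 > Maize 60 > Oats 40 > Canola 30.
Lentils takes 80 more to reach its cap of 110 ; 630 left.
Rice: +140 to 140 (cap) ; 490 left.
Give Wheat 150 more to hit its cap of 160 ; 340 left.
Maize takes 160 more to reach its cap of 190 ; 180 left.
Oats: +170 to 190 (cap) ; 10 left.
Only 10 left; Canola takes them to reach 40.

40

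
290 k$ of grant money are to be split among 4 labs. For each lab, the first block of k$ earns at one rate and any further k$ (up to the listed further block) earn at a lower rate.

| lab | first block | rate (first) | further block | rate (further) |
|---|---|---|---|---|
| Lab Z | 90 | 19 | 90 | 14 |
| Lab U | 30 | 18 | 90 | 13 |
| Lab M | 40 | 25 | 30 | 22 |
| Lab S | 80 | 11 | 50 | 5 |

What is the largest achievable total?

5300

Order all 8 blocks by rate: Lab M/T1 25 > Lab M/T2 22 > Lab Z/T1 19 > Lab U/T1 18 > Lab Z/T2 14 > Lab U/T2 13 > Lab S/T1 11 > Lab S/T2 5.
Lab M T1 at 25: fill all 40 ; 250 left.
Lab M/T2 (22): +30 ; 220 left.
Fill Lab Z T1 block (90 at 19) ; 130 left.
Fill Lab U T1 block (30 at 18) ; 100 left.
Lab Z/T2 (14): +90 ; 10 left.
Lab U T2 at 13: only 10 left, fill 10.
Total = 25×40 + 22×30 + 19×90 + 18×30 + 14×90 + 13×10 = 5300.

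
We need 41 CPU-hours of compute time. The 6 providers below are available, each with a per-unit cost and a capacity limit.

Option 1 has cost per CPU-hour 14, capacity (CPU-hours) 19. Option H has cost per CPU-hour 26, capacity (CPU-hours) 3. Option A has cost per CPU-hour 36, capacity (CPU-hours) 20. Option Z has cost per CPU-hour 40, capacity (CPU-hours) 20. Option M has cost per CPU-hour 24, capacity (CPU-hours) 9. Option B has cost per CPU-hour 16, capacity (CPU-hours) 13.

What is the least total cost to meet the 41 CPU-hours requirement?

690

Fill from the cheapest provider first.
Option 1 (14): use full 19 → 22 CPU-hours to go.
Option B at 16: take all 13 CPU-hours → 9 still needed.
Take 9 from Option M at 24 → need 0 more.
Option H, Option A, Option Z: unused.
Cost = 19×14 + 13×16 + 9×24 = 690.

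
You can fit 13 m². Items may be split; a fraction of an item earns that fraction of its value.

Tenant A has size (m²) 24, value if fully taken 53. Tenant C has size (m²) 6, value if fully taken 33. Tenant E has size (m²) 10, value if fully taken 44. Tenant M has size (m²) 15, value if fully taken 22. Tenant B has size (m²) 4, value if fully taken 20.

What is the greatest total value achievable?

66.2

Rank by value-to-size ratio: Tenant C 33/6≈5.5, Tenant B 20/4≈5, Tenant E 44/10≈4.4, Tenant A 53/24≈2.21, Tenant M 22/15≈1.47.
All 6 m² of Tenant C fit (value 33) — 7 remain.
All 4 m² of Tenant B fit (value 20) — 3 remain.
Fill the last 3 m² with part of Tenant E: 3/10 of it earns 13.2.
Total value = 66.2.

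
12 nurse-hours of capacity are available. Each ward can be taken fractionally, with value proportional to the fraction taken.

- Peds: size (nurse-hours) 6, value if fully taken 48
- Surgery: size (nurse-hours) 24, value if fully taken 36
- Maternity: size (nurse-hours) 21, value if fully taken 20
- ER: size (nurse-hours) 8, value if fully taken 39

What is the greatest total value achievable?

77.25

Sort by value density: Peds 48/6≈8, ER 39/8≈4.88, Surgery 36/24≈1.5, Maternity 20/21≈0.952.
Take all of Peds (6 nurse-hours, value 48) → 6 nurse-hours left.
Only 6 nurse-hours remain; take 6/8 of ER for value 39×6/8 = 29.25.
Total value = 77.25.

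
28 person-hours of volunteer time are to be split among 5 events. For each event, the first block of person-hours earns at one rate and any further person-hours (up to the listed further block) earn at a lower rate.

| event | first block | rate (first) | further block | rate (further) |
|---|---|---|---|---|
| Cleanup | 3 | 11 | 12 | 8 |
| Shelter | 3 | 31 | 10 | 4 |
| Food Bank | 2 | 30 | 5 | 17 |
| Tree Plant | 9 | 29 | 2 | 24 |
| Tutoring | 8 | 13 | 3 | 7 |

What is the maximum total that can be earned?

Order all 10 blocks by rate: Shelter/first 31 > Food Bank/first 30 > Tree Plant/first 29 > Tree Plant/second 24 > Food Bank/second 17 > Tutoring/first 13 > Cleanup/first 11 > Cleanup/second 8 > Tutoring/second 7 > Shelter/second 4.
Shelter first at 31: fill all 3 ; 25 left.
Food Bank/first (30): +2 ; 23 left.
Fill Tree Plant first block (9 at 29) ; 14 left.
Tree Plant second at 24: fill all 2 ; 12 left.
Food Bank/second (17): +5 ; 7 left.
Tutoring/first: +7 of 8 at 13; pool empty.
Total = 31×3 + 30×2 + 29×9 + 24×2 + 17×5 + 13×7 = 638.

638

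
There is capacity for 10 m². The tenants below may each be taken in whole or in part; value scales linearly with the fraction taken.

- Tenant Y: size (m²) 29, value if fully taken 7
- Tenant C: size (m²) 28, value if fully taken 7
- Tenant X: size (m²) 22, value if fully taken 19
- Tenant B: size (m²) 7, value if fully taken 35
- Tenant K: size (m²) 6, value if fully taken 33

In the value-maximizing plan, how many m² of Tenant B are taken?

4

Sort by value density: Tenant K 33/6≈5.5, Tenant B 35/7≈5, Tenant X 19/22≈0.864, Tenant C 7/28≈0.25, Tenant Y 7/29≈0.241.
All 6 m² of Tenant K fit (value 33) — 4 remain.
Only 4 m² remain; take 4/7 of Tenant B for value 35×4/7 = 20.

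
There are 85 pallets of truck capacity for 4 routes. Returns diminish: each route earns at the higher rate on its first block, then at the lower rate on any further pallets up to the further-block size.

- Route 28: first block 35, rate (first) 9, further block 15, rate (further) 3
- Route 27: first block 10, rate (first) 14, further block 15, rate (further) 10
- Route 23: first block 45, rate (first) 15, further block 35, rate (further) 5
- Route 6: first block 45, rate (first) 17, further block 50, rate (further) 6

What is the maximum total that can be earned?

Treat each block as its own option and order by rate: Route 6/tier1 17 > Route 23/tier1 15 > Route 27/tier1 14 > Route 27/tier2 10 > Route 28/tier1 9 > Route 6/tier2 6 > Route 23/tier2 5 > Route 28/tier2 3.
Route 6 tier1 at 17: fill all 45 — 40 left.
40 remain; put them into Route 23 tier1 at 15.
Total = 17×45 + 15×40 = 1365.

1365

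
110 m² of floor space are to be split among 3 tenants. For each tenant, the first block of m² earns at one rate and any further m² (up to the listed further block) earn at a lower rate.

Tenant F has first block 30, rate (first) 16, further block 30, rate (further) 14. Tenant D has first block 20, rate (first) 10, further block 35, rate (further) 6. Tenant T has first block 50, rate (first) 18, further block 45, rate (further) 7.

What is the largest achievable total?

Treat each block as its own option and order by rate: Tenant T/tier1 18 > Tenant F/tier1 16 > Tenant F/tier2 14 > Tenant D/tier1 10 > Tenant T/tier2 7 > Tenant D/tier2 6.
Tenant T/tier1 (18): +50 → 60 left.
Fill Tenant F tier1 block (30 at 16) → 30 left.
Tenant F/tier2 (14): +30 → 0 left.
Total = 18×50 + 16×30 + 14×30 = 1800.

1800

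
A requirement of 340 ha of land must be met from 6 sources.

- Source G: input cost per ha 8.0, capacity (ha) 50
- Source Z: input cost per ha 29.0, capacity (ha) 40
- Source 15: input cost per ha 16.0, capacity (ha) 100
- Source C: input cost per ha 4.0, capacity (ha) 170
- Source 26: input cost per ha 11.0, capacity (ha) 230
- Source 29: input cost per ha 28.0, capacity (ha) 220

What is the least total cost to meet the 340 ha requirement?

Use sources in increasing cost order.
Source C (4.0): use full 170 ; 170 ha to go.
Source G (8.0): use full 50 ; 120 ha to go.
Take 120 from Source 26 at 11.0 to finish.
Source 15, Source 29, Source Z: unused.
Cost = 170×4.0 + 50×8.0 + 120×11.0 = 2400.

2400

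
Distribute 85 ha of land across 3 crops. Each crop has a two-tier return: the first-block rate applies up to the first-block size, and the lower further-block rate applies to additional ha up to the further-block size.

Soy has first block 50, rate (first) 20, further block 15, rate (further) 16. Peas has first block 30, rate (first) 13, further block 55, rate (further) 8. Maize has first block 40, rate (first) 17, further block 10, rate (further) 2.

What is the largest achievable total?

Rank every tier by rate: Soy/first 20 > Maize/first 17 > Soy/second 16 > Peas/first 13 > Peas/second 8 > Maize/second 2.
Soy/first (20): +50 → 35 left.
Maize/first: +35 of 40 at 17; pool empty.
Total = 20×50 + 17×35 = 1595.

1595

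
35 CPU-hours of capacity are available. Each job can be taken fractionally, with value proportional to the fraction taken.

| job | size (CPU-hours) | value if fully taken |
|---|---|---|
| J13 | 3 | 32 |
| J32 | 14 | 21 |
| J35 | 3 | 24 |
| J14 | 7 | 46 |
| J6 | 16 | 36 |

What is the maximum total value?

Sort by value density: J13 32/3≈10.7, J35 24/3≈8, J14 46/7≈6.57, J6 36/16≈2.25, J32 21/14≈1.5.
All 3 CPU-hours of J13 fit (value 32) — 32 remain.
All 3 CPU-hours of J35 fit (value 24) — 29 remain.
Take all of J14 (7 CPU-hours, value 46) — 22 CPU-hours left.
J6: take in full, 16 CPU-hours for value 36 — 6 left.
Only 6 CPU-hours remain; take 6/14 of J32 for value 21×6/14 = 9.
Total value = 147.

147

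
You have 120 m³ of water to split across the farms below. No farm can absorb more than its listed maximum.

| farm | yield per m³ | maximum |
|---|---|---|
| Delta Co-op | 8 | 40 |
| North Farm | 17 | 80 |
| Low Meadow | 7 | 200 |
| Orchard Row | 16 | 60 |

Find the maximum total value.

2000

Order the farms by yield per m³: North Farm 17 > Orchard Row 16 > Delta Co-op 8 > Low Meadow 7.
Give North Farm 80 to hit its cap of 80 ; 40 left.
Orchard Row: +40 (room for 60) → 40. Pool exhausted.
Total = 17×80 + 16×40 = 2000.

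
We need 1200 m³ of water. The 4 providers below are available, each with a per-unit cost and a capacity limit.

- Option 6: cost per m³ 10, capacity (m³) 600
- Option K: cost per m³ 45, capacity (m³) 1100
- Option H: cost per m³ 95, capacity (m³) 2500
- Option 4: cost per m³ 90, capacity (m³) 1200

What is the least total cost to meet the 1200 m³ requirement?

33000

Cheapest first:
Take 600 from Option 6 at 10 → need 600 more.
Option K (45): take the remaining 600 → done.
Option 4, Option H: unused.
Cost = 600×10 + 600×45 = 33000.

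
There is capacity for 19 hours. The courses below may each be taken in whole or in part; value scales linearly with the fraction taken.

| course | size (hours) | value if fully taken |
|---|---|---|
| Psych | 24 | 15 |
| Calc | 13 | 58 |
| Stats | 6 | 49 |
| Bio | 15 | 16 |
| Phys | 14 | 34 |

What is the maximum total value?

Rank by value-to-size ratio: Stats 49/6≈8.17, Calc 58/13≈4.46, Phys 34/14≈2.43, Bio 16/15≈1.07, Psych 15/24≈0.625.
All 6 hours of Stats fit (value 49) ; 13 remain.
Calc: take in full, 13 hours for value 58 ; 0 left.
Total value = 107.

107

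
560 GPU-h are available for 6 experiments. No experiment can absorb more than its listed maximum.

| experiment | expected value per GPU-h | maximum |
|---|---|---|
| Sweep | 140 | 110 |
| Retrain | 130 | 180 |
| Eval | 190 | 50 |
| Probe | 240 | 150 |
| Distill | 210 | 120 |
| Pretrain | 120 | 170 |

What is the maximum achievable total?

103000

Highest expected value per GPU-h first: Probe 240 > Distill 210 > Eval 190 > Sweep 140 > Retrain 130 > Pretrain 120.
Give Probe 150 to hit its cap of 150 ; 410 left.
Distill takes 120 to reach its cap of 120 ; 290 left.
Eval: +50 to 50 (cap) ; 240 left.
Sweep takes 110 to reach its cap of 110 ; 130 left.
Retrain has room for 180 but only 130 remain, so it gets 130.
Total = 140×110 + 130×130 + 190×50 + 240×150 + 210×120 = 103000.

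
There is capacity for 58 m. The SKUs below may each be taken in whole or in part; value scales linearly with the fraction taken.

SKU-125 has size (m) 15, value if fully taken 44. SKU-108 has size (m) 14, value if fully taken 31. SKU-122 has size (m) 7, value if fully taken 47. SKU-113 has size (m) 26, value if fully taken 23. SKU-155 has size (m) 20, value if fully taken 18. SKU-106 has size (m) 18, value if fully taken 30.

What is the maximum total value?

155.6

Best value per unit of size first: SKU-122 47/7≈6.71, SKU-125 44/15≈2.93, SKU-108 31/14≈2.21, SKU-106 30/18≈1.67, SKU-155 18/20≈0.9, SKU-113 23/26≈0.885.
Take all of SKU-122 (7 m, value 47) — 51 m left.
Take all of SKU-125 (15 m, value 44) — 36 m left.
All 14 m of SKU-108 fit (value 31) — 22 remain.
All 18 m of SKU-106 fit (value 30) — 4 remain.
4 m left: a 4/20 share of SKU-155 gives 18×4/20 = 3.6.
Total value = 155.6.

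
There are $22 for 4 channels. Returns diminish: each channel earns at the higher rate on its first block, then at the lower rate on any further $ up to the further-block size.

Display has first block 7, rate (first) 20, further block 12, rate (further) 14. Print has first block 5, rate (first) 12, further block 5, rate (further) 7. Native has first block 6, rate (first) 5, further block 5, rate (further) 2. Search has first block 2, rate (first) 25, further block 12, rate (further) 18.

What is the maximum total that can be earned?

Order all 8 blocks by rate: Search/T1 25 > Display/T1 20 > Search/T2 18 > Display/T2 14 > Print/T1 12 > Print/T2 7 > Native/T1 5 > Native/T2 2.
Fill Search T1 block (2 at 25) → 20 left.
Fill Display T1 block (7 at 20) → 13 left.
Search T2 at 18: fill all 12 → 1 left.
Display T2 at 14: only 1 left, fill 1.
Total = 25×2 + 20×7 + 18×12 + 14×1 = 420.

420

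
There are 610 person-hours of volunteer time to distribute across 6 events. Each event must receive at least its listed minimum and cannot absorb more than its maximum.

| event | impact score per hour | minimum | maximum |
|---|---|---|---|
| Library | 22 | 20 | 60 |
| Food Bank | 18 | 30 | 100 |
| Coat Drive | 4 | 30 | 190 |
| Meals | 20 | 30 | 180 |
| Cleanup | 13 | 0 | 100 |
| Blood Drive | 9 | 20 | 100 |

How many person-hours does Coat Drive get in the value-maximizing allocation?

Meeting every minimum uses 20+30+30+30+0+20 = 130 person-hours, leaving 480.
Order the events by impact score per hour: Library 22 > Meals 20 > Food Bank 18 > Cleanup 13 > Blood Drive 9 > Coat Drive 4.
Library: +40 to 60 (cap) — 440 left.
Meals: +150 to 180 (cap) — 290 left.
Food Bank: +70 to 100 (cap) — 220 left.
Cleanup takes 100 more to reach its cap of 100 — 120 left.
Blood Drive: +80 to 100 (cap) — 40 left.
Coat Drive has room for 160 more but only 40 remain, so it gets 70.

70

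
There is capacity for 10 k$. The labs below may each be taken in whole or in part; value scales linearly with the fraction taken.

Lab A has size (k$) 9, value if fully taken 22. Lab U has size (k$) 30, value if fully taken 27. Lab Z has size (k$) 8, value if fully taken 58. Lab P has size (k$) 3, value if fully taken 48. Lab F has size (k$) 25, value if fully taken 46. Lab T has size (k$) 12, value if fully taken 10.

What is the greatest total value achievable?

Sort by value density: Lab P 48/3≈16, Lab Z 58/8≈7.25, Lab A 22/9≈2.44, Lab F 46/25≈1.84, Lab U 27/30≈0.9, Lab T 10/12≈0.833.
Lab P: take in full, 3 k$ for value 48 — 7 left.
7 k$ left: a 7/8 share of Lab Z gives 58×7/8 = 50.75.
Total value = 98.75.

98.75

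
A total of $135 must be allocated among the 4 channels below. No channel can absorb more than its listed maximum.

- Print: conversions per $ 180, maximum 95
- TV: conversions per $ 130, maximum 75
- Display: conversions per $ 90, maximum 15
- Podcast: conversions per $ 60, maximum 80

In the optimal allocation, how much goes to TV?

40

Order the channels by conversions per $: Print 180 > TV 130 > Display 90 > Podcast 60.
Print takes 95 to reach its cap of 95 → 40 left.
TV: +40 (room for 75) → 40. Pool exhausted.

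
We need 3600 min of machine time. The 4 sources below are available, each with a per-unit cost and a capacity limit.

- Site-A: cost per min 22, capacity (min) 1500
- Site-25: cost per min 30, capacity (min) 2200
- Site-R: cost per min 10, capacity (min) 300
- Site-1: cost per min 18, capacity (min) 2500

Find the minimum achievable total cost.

Fill from the cheapest source first.
Take 300 from Site-R at 10 → need 3300 more.
Site-1 at 18: take all 2500 min → 800 still needed.
Site-A (22): take the remaining 800 → done.
Site-25: unused.
Cost = 300×10 + 2500×18 + 800×22 = 65600.

65600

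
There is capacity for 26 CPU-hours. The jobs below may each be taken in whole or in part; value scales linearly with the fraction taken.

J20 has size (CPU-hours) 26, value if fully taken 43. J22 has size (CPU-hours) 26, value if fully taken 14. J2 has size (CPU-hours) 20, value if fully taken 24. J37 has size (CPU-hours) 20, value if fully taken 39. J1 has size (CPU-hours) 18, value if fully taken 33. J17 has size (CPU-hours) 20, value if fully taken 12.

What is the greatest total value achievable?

Best value per unit of size first: J37 39/20≈1.95, J1 33/18≈1.83, J20 43/26≈1.65, J2 24/20≈1.2, J17 12/20≈0.6, J22 14/26≈0.538.
J37: take in full, 20 CPU-hours for value 39 → 6 left.
6 CPU-hours left: a 6/18 share of J1 gives 33×6/18 = 11.
Total value = 50.

50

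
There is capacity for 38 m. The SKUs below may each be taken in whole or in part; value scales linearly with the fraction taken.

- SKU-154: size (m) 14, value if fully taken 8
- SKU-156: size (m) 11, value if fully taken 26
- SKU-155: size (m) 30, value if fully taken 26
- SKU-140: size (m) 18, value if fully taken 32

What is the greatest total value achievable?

Best value per unit of size first: SKU-156 26/11≈2.36, SKU-140 32/18≈1.78, SKU-155 26/30≈0.867, SKU-154 8/14≈0.571.
All 11 m of SKU-156 fit (value 26) ; 27 remain.
All 18 m of SKU-140 fit (value 32) ; 9 remain.
Only 9 m remain; take 9/30 of SKU-155 for value 26×9/30 = 7.8.
Total value = 65.8.

65.8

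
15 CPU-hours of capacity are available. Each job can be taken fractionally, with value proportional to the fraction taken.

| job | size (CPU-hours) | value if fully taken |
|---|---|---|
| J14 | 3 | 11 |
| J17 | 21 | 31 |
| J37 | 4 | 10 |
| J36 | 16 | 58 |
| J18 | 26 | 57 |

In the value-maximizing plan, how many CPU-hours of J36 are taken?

12

Rank by value-to-size ratio: J14 11/3≈3.67, J36 58/16≈3.62, J37 10/4≈2.5, J18 57/26≈2.19, J17 31/21≈1.48.
Take all of J14 (3 CPU-hours, value 11) ; 12 CPU-hours left.
12 CPU-hours left: a 12/16 share of J36 gives 58×12/16 = 43.5.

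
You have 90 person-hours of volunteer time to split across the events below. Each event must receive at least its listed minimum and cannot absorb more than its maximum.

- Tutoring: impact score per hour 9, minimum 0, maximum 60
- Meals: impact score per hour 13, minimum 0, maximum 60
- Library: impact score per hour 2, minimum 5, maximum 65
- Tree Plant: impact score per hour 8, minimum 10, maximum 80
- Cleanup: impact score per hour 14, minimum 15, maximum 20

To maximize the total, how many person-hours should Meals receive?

Meeting every minimum uses 0+0+5+10+15 = 30 person-hours, leaving 60.
Order the events by impact score per hour: Cleanup 14 > Meals 13 > Tutoring 9 > Tree Plant 8 > Library 2.
Cleanup takes 5 more to reach its cap of 20 ; 55 left.
Meals has room for 60 more but only 55 remain, so it gets 55.

55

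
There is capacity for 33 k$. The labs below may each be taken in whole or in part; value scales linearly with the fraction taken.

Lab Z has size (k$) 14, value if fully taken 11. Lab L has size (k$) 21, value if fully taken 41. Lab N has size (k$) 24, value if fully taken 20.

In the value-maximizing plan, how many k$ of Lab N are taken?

12

Sort by value density: Lab L 41/21≈1.95, Lab N 20/24≈0.833, Lab Z 11/14≈0.786.
All 21 k$ of Lab L fit (value 41) ; 12 remain.
Only 12 k$ remain; take 12/24 of Lab N for value 20×12/24 = 10.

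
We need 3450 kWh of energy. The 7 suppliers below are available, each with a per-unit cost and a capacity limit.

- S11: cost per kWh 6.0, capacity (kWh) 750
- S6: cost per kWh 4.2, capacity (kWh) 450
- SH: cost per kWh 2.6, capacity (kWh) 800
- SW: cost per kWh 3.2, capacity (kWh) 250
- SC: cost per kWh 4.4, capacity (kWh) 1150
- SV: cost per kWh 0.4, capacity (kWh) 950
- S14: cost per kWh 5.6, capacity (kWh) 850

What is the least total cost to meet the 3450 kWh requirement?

9550

Use suppliers in increasing cost order.
Take 950 from SV at 0.4 ; need 2500 more.
SH at 2.6: take all 800 kWh ; 1700 still needed.
SW at 3.2: take all 250 kWh ; 1450 still needed.
Take 450 from S6 at 4.2 ; need 1000 more.
SC (4.4): take the remaining 1000 ; done.
S14, S11: unused.
Cost = 950×0.4 + 800×2.6 + 250×3.2 + 450×4.2 + 1000×4.4 = 9550.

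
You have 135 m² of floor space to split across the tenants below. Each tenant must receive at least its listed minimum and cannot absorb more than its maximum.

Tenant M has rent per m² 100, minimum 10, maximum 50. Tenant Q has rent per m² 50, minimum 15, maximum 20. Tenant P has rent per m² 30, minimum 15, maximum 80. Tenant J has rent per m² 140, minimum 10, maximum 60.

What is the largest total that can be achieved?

Meeting every minimum uses 10+15+15+10 = 50 m², leaving 85.
Highest rent per m² first: Tenant J 140 > Tenant M 100 > Tenant Q 50 > Tenant P 30.
Tenant J takes 50 more to reach its cap of 60 → 35 left.
Only 35 left; Tenant M takes them to reach 45.
Total = 100×45 + 50×15 + 30×15 + 140×60 = 14100.

14100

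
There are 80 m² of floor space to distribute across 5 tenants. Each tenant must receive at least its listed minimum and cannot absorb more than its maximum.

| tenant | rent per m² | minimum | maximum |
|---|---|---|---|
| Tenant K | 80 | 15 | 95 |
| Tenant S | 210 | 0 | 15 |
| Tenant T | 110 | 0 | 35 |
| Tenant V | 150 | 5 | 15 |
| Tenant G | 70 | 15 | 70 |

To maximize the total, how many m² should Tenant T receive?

Meeting every minimum uses 15+0+0+5+15 = 35 m², leaving 45.
Order the tenants by rent per m²: Tenant S 210 > Tenant V 150 > Tenant T 110 > Tenant K 80 > Tenant G 70.
Give Tenant S 15 more to hit its cap of 15 ; 30 left.
Tenant V: +10 to 15 (cap) ; 20 left.
Tenant T: +20 (room for 35) → 20. Pool exhausted.

20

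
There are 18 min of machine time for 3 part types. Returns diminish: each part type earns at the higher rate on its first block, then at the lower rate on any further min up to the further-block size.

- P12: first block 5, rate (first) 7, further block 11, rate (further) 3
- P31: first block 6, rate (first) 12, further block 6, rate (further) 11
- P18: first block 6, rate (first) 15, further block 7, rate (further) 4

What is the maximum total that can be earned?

228

Rank every tier by rate: P18/tier1 15 > P31/tier1 12 > P31/tier2 11 > P12/tier1 7 > P18/tier2 4 > P12/tier2 3.
P18/tier1 (15): +6 ; 12 left.
P31 tier1 at 12: fill all 6 ; 6 left.
Fill P31 tier2 block (6 at 11) ; 0 left.
Total = 15×6 + 12×6 + 11×6 = 228.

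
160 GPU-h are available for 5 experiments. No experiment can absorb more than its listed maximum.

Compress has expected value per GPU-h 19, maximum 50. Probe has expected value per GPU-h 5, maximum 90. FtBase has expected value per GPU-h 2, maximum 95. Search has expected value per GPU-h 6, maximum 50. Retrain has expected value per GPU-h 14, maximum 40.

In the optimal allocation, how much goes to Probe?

Order the experiments by expected value per GPU-h: Compress 19 > Retrain 14 > Search 6 > Probe 5 > FtBase 2.
Give Compress 50 to hit its cap of 50 → 110 left.
Give Retrain 40 to hit its cap of 40 → 70 left.
Give Search 50 to hit its cap of 50 → 20 left.
Probe has room for 90 but only 20 remain, so it gets 20.

20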